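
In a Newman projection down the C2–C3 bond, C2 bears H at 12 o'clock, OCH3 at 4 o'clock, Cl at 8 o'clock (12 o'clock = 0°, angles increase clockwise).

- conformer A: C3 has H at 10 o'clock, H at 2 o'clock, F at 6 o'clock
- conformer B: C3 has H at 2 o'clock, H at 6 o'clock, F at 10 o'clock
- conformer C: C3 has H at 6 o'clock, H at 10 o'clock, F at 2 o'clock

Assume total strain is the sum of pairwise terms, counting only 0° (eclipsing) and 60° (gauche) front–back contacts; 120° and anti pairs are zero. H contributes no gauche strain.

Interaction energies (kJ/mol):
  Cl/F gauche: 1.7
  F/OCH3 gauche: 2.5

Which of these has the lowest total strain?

B

A is staggered. OCH3 at 120° is gauche with F at 180° (2.5); Cl at 240° is gauche with F at 180° (1.7). Total 4.2 kJ/mol.
B is staggered. Cl at 240° is gauche with F at 300° (1.7). Total 1.7 kJ/mol.
C is staggered. OCH3 at 120° is gauche with F at 60° (2.5). Total 2.5 kJ/mol.
B has the lowest total (1.7 kJ/mol).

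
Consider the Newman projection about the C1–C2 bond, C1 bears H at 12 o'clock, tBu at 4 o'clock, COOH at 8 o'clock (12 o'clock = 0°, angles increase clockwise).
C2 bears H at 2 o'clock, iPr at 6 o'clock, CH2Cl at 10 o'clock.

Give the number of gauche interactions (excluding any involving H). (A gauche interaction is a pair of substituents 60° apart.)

Non-H gauche pairs: tBu(120°)/iPr(180°); COOH(240°)/iPr(180°); COOH(240°)/CH2Cl(300°) — 3 interactions.

3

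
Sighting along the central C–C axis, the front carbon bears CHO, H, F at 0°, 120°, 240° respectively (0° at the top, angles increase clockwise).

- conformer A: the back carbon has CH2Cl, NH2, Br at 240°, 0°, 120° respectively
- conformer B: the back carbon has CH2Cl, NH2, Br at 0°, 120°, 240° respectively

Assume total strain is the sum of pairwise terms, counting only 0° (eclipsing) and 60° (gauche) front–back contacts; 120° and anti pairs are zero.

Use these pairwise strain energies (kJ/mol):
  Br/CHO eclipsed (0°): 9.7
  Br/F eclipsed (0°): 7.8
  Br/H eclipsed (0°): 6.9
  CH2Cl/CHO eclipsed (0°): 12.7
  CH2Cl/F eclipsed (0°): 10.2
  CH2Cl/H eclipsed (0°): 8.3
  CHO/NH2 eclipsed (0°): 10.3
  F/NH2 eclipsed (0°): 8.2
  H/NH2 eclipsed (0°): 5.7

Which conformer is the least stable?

A

A (eclipsed): CHO–NH2 eclipsed, H–Br eclipsed, F–CH2Cl eclipsed; 10.3 + 6.9 + 10.2 = 27.4 kJ/mol.
B (eclipsed): CHO–CH2Cl eclipsed, H–NH2 eclipsed, F–Br eclipsed; 12.7 + 5.7 + 7.8 = 26.2 kJ/mol.
A has the highest total (27.4 kJ/mol).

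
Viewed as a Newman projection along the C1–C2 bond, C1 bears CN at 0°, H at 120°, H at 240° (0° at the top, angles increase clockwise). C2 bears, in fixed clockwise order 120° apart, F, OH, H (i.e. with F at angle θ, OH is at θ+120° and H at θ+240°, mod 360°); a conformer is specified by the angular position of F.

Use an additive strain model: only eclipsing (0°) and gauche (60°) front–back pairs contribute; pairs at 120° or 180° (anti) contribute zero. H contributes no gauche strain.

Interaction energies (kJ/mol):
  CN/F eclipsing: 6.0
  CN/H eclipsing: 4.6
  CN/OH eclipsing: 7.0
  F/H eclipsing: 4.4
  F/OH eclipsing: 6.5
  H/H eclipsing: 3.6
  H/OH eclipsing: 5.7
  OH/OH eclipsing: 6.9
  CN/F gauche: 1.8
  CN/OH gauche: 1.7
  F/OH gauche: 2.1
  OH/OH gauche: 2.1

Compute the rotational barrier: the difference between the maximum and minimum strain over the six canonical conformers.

13.6 kJ/mol

F at 0° is eclipsed. CN at 0° is eclipsed with F at 0° (6.0); H at 120° is eclipsed with OH at 120° (5.7); H at 240° is eclipsed with H at 240° (3.6). Total 15.3 kJ/mol.
F at 60° is staggered. CN at 0° is gauche with F at 60° (1.8). Total 1.8 kJ/mol.
F at 120° is eclipsed. CN at 0° is eclipsed with H at 0° (4.6); H at 120° is eclipsed with F at 120° (4.4); H at 240° is eclipsed with OH at 240° (5.7). Total 14.7 kJ/mol.
F at 180° is staggered. CN at 0° is gauche with OH at 300° (1.7). Total 1.7 kJ/mol.
F at 240° is eclipsed. CN at 0° is eclipsed with OH at 0° (7.0); H at 120° is eclipsed with H at 120° (3.6); H at 240° is eclipsed with F at 240° (4.4). Total 15.0 kJ/mol.
F at 300° is staggered. CN at 0° is gauche with F at 300° (1.8); CN at 0° is gauche with OH at 60° (1.7). Total 3.5 kJ/mol.
Max at 0° (15.3 kJ/mol), min at 180° (1.7 kJ/mol); barrier = 13.6 kJ/mol.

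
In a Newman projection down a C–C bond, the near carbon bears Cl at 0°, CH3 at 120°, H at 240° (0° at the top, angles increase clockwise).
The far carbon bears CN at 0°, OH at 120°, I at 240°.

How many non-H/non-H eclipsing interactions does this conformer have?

Non-H eclipsing pairs: Cl(0°)/CN(0°); CH3(120°)/OH(120°) — 2 interactions.

2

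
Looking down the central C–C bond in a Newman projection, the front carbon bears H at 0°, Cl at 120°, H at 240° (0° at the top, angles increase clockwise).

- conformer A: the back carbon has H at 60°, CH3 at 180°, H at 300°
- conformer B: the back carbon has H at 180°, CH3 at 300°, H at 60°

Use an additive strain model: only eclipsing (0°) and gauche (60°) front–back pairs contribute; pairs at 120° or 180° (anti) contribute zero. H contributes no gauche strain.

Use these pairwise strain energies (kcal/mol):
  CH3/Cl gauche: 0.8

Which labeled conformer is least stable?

A (staggered): Cl(120°)/CH3(180°) gauche 0.8 → 0.8 kcal/mol.
B (staggered): no non-H gauche contacts → 0.0 kcal/mol.
A has the highest total (0.8 kcal/mol).

A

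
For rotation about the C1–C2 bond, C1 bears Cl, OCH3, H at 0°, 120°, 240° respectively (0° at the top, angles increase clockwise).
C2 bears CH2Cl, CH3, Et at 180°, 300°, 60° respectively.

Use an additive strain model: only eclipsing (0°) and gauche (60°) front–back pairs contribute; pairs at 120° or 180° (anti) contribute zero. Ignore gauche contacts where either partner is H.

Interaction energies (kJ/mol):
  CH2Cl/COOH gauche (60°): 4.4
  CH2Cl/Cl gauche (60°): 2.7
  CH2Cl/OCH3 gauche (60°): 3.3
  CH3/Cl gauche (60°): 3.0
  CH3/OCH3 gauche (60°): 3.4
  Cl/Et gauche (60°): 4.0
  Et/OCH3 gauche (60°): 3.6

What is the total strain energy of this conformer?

This conformer is staggered. Cl at 0° is gauche with CH3 at 300° (3.0); Cl at 0° is gauche with Et at 60° (4.0); OCH3 at 120° is gauche with CH2Cl at 180° (3.3); OCH3 at 120° is gauche with Et at 60° (3.6). Total 13.9 kJ/mol.

13.9 kJ/mol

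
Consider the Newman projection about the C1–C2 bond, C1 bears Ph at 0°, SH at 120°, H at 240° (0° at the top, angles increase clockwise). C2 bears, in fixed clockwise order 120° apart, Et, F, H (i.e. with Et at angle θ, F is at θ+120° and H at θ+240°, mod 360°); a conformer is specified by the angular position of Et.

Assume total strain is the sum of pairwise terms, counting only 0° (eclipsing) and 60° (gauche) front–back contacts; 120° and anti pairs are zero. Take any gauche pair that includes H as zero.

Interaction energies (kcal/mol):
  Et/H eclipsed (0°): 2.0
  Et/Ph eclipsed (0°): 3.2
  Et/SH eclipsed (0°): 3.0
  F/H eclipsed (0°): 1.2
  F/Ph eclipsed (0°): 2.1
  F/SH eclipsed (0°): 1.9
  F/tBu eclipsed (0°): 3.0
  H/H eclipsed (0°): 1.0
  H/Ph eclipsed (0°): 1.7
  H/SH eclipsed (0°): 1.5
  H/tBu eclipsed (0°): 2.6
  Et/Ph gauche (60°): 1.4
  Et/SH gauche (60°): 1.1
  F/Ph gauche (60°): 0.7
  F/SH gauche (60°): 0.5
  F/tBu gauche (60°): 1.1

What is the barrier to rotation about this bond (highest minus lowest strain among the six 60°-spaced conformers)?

Et at 0° (eclipsed): Ph–Et eclipsed, SH–F eclipsed, H–H eclipsed; 3.2 + 1.9 + 1.0 = 6.1 kcal/mol.
Et at 60° (staggered): Ph–Et gauche, SH–Et gauche, SH–F gauche; 1.4 + 1.1 + 0.5 = 3.0 kcal/mol.
Et at 120° (eclipsed): Ph–H eclipsed, SH–Et eclipsed, H–F eclipsed; 1.7 + 3.0 + 1.2 = 5.9 kcal/mol.
Et at 180° (staggered): Ph–F gauche, SH–Et gauche; 0.7 + 1.1 = 1.8 kcal/mol.
Et at 240° (eclipsed): Ph–F eclipsed, SH–H eclipsed, H–Et eclipsed; 2.1 + 1.5 + 2.0 = 5.6 kcal/mol.
Et at 300° (staggered): Ph–Et gauche, Ph–F gauche, SH–F gauche; 1.4 + 0.7 + 0.5 = 2.6 kcal/mol.
Max at 0° (6.1 kcal/mol), min at 180° (1.8 kcal/mol); barrier = 4.3 kcal/mol.

4.3 kcal/mol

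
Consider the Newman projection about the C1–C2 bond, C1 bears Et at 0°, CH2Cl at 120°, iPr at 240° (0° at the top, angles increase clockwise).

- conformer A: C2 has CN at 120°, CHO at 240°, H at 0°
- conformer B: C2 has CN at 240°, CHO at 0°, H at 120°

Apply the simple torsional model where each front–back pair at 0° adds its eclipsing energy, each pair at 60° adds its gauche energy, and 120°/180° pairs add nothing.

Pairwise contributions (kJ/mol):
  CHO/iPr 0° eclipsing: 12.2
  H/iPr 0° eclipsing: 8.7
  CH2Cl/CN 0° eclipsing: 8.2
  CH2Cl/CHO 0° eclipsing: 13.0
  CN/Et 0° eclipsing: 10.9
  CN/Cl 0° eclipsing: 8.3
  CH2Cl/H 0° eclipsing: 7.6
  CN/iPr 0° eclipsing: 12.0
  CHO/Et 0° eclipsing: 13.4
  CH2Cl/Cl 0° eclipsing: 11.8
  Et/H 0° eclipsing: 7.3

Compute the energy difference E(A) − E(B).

-5.3 kJ/mol

A (eclipsed): Et(0°)/H(0°) eclipsed 7.3; CH2Cl(120°)/CN(120°) eclipsed 8.2; iPr(240°)/CHO(240°) eclipsed 12.2 → 27.7 kJ/mol.
B (eclipsed): Et(0°)/CHO(0°) eclipsed 13.4; CH2Cl(120°)/H(120°) eclipsed 7.6; iPr(240°)/CN(240°) eclipsed 12.0 → 33.0 kJ/mol.
E(A) − E(B) = 27.7 − 33.0 = -5.3 kJ/mol.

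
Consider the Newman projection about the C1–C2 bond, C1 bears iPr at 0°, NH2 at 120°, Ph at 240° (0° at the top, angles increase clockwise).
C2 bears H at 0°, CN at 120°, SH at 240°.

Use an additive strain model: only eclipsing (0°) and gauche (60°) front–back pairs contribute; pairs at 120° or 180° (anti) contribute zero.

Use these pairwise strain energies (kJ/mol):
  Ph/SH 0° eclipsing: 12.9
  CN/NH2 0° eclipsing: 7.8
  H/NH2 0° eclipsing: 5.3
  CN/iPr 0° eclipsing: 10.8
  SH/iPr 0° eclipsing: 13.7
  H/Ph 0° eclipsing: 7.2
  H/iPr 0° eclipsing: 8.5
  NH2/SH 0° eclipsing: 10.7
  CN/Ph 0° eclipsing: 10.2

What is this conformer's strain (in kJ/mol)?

This conformer (eclipsed): iPr–H eclipsed, NH2–CN eclipsed, Ph–SH eclipsed; 8.5 + 7.8 + 12.9 = 29.2 kJ/mol.

29.2 kJ/mol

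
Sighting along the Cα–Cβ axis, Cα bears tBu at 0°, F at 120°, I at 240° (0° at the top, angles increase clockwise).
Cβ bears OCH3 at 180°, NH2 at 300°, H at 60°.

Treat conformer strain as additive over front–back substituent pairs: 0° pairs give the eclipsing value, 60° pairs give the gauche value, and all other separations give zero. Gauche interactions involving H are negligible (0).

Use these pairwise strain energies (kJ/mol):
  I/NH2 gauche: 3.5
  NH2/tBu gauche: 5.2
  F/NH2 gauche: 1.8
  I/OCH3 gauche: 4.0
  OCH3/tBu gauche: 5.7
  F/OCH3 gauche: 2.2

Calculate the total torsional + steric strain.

14.9 kJ/mol

This conformer (staggered): tBu(0°)/NH2(300°) gauche 5.2; F(120°)/OCH3(180°) gauche 2.2; I(240°)/OCH3(180°) gauche 4.0; I(240°)/NH2(300°) gauche 3.5 → 14.9 kJ/mol.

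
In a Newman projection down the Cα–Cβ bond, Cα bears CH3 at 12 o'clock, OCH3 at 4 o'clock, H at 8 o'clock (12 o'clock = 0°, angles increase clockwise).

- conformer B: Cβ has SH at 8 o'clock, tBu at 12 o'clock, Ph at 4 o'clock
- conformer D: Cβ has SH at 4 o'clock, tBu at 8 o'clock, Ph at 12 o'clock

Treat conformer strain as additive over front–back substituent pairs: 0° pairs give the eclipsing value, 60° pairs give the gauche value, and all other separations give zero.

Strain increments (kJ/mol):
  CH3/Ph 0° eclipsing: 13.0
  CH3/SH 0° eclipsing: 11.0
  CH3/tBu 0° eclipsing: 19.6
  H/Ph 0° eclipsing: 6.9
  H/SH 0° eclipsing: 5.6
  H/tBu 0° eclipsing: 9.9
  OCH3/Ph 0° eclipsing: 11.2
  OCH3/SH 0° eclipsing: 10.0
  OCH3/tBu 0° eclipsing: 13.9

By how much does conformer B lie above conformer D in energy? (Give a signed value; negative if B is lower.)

+3.5 kJ/mol

B (eclipsed): CH3–tBu eclipsed, OCH3–Ph eclipsed, H–SH eclipsed; 19.6 + 11.2 + 5.6 = 36.4 kJ/mol.
D (eclipsed): CH3–Ph eclipsed, OCH3–SH eclipsed, H–tBu eclipsed; 13.0 + 10.0 + 9.9 = 32.9 kJ/mol.
E(B) − E(D) = 36.4 − 32.9 = +3.5 kJ/mol.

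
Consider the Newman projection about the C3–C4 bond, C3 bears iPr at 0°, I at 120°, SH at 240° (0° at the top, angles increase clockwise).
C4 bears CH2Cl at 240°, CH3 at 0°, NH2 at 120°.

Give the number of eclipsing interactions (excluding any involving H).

Non-H eclipsing pairs: iPr(0°)/CH3(0°); I(120°)/NH2(120°); SH(240°)/CH2Cl(240°) — 3 interactions.

3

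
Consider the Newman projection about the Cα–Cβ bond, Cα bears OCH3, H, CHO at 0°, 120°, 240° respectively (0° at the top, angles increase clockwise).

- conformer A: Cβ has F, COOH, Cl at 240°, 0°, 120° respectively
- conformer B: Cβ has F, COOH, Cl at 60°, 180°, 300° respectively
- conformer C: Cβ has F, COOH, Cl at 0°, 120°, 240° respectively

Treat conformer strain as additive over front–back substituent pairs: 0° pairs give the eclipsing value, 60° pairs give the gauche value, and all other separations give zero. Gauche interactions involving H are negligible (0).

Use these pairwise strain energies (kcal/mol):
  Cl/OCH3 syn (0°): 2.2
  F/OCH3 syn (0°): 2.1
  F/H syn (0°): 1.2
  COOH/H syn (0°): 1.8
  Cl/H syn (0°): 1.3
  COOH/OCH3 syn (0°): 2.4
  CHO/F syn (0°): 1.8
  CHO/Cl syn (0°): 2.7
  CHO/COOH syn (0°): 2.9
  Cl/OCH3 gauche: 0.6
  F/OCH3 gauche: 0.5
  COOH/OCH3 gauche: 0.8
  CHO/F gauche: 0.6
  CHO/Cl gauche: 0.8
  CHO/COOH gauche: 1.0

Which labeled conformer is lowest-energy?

B

A (eclipsed): OCH3–COOH eclipsed, H–Cl eclipsed, CHO–F eclipsed; 2.4 + 1.3 + 1.8 = 5.5 kcal/mol.
B (staggered): OCH3–F gauche, OCH3–Cl gauche, CHO–COOH gauche, CHO–Cl gauche; 0.5 + 0.6 + 1.0 + 0.8 = 2.9 kcal/mol.
C (eclipsed): OCH3–F eclipsed, H–COOH eclipsed, CHO–Cl eclipsed; 2.1 + 1.8 + 2.7 = 6.6 kcal/mol.
B has the lowest total (2.9 kcal/mol).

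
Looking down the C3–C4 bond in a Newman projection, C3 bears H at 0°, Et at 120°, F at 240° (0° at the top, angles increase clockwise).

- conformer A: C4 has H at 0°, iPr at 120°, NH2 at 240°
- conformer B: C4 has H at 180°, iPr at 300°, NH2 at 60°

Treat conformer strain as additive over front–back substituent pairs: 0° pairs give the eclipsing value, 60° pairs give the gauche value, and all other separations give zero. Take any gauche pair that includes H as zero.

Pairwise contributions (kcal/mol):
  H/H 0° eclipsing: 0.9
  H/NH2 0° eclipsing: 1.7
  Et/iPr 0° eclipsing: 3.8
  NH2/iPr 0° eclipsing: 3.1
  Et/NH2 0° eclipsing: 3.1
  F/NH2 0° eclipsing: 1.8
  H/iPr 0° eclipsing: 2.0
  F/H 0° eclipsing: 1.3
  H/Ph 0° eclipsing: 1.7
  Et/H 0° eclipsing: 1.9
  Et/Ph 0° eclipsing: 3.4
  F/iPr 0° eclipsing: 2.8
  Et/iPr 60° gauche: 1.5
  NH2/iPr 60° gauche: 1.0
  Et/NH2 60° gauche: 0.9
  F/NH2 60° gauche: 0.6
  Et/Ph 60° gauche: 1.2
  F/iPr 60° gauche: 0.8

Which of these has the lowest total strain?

B

A (eclipsed): H(0°)/H(0°) eclipsed 0.9; Et(120°)/iPr(120°) eclipsed 3.8; F(240°)/NH2(240°) eclipsed 1.8 → 6.5 kcal/mol.
B (staggered): Et(120°)/NH2(60°) gauche 0.9; F(240°)/iPr(300°) gauche 0.8 → 1.7 kcal/mol.
B has the lowest total (1.7 kcal/mol).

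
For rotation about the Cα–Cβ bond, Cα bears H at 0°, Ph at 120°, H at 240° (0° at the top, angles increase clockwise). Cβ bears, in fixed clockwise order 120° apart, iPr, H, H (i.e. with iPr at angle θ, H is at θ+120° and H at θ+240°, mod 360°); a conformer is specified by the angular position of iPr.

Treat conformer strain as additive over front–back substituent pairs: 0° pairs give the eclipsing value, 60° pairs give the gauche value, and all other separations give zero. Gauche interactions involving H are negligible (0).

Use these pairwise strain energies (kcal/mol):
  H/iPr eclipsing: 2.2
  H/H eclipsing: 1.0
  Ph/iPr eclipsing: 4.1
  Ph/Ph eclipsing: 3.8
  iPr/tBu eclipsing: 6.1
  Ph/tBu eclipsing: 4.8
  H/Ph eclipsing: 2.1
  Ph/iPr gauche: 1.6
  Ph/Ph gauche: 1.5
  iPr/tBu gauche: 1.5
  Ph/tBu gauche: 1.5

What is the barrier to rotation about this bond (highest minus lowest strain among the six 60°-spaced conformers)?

6.1 kcal/mol

iPr at 0° (eclipsed): H(0°)/iPr(0°) eclipsed 2.2; Ph(120°)/H(120°) eclipsed 2.1; H(240°)/H(240°) eclipsed 1.0 → 5.3 kcal/mol.
iPr at 60° (staggered): Ph(120°)/iPr(60°) gauche 1.6 → 1.6 kcal/mol.
iPr at 120° (eclipsed): H(0°)/H(0°) eclipsed 1.0; Ph(120°)/iPr(120°) eclipsed 4.1; H(240°)/H(240°) eclipsed 1.0 → 6.1 kcal/mol.
iPr at 180° (staggered): Ph(120°)/iPr(180°) gauche 1.6 → 1.6 kcal/mol.
iPr at 240° (eclipsed): H(0°)/H(0°) eclipsed 1.0; Ph(120°)/H(120°) eclipsed 2.1; H(240°)/iPr(240°) eclipsed 2.2 → 5.3 kcal/mol.
iPr at 300° (staggered): no non-H gauche contacts → 0.0 kcal/mol.
Max at 120° (6.1 kcal/mol), min at 300° (0.0 kcal/mol); barrier = 6.1 kcal/mol.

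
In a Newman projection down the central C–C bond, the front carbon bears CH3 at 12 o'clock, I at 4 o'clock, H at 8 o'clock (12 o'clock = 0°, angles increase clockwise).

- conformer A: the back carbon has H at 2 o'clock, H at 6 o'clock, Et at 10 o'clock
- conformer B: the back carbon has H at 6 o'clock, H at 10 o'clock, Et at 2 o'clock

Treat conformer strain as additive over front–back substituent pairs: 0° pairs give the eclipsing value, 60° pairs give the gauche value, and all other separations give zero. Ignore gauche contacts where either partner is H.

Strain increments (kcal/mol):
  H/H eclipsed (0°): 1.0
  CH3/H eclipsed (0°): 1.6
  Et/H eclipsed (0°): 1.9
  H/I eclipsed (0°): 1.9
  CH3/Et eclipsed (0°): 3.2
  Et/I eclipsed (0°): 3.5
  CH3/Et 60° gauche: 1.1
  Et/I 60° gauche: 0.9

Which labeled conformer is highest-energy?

B

A (staggered): CH3–Et gauche; 1.1 = 1.1 kcal/mol.
B (staggered): CH3–Et gauche, I–Et gauche; 1.1 + 0.9 = 2.0 kcal/mol.
B has the highest total (2.0 kcal/mol).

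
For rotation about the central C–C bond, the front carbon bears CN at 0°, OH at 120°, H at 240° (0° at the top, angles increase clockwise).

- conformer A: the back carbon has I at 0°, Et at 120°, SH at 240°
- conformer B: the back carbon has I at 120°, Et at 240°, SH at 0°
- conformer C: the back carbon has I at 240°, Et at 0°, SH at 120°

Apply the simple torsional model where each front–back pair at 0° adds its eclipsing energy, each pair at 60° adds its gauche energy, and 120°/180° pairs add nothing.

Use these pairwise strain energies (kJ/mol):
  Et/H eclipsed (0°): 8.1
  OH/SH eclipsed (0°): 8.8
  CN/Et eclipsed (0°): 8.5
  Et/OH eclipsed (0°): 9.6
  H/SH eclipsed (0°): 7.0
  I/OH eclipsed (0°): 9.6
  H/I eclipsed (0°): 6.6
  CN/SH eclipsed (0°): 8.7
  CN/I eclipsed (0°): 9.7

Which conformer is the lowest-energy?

C

A (eclipsed): CN–I eclipsed, OH–Et eclipsed, H–SH eclipsed; 9.7 + 9.6 + 7.0 = 26.3 kJ/mol.
B (eclipsed): CN–SH eclipsed, OH–I eclipsed, H–Et eclipsed; 8.7 + 9.6 + 8.1 = 26.4 kJ/mol.
C (eclipsed): CN–Et eclipsed, OH–SH eclipsed, H–I eclipsed; 8.5 + 8.8 + 6.6 = 23.9 kJ/mol.
C has the lowest total (23.9 kJ/mol).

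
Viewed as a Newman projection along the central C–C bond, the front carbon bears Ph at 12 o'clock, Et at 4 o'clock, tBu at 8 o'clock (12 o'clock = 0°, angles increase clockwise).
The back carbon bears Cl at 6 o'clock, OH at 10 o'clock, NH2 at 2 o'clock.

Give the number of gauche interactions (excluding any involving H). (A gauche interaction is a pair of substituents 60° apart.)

Non-H gauche pairs: Ph(0°)/OH(300°); Ph(0°)/NH2(60°); Et(120°)/Cl(180°); Et(120°)/NH2(60°); tBu(240°)/Cl(180°); tBu(240°)/OH(300°) — 6 interactions.

6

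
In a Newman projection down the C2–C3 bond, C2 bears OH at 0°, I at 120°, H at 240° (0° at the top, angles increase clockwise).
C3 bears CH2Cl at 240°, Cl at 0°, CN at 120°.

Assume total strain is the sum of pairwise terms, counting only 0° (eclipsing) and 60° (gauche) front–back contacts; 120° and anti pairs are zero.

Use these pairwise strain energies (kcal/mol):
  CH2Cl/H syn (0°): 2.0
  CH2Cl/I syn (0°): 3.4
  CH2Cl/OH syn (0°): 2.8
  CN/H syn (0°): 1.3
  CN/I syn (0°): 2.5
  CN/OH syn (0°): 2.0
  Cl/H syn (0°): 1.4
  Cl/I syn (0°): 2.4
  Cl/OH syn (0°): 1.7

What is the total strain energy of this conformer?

6.2 kcal/mol

This conformer (eclipsed): OH(0°)/Cl(0°) eclipsed 1.7; I(120°)/CN(120°) eclipsed 2.5; H(240°)/CH2Cl(240°) eclipsed 2.0 → 6.2 kcal/mol.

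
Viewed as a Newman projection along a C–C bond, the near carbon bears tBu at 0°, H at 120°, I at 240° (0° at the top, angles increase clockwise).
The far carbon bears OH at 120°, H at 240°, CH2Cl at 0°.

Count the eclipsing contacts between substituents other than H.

1

Non-H eclipsing pairs: tBu(0°)/CH2Cl(0°) — 1 interaction.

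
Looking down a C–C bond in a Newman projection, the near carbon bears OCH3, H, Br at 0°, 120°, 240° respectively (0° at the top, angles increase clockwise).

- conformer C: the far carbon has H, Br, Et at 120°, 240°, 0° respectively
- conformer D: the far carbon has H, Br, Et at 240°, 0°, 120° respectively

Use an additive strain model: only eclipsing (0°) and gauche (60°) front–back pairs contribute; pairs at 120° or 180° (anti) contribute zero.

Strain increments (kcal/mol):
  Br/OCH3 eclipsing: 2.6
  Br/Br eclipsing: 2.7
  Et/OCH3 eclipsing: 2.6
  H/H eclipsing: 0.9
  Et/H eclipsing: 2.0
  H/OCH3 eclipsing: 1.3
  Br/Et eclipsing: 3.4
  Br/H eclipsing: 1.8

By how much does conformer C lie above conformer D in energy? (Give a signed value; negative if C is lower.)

-0.2 kcal/mol

C (eclipsed): OCH3–Et eclipsed, H–H eclipsed, Br–Br eclipsed; 2.6 + 0.9 + 2.7 = 6.2 kcal/mol.
D (eclipsed): OCH3–Br eclipsed, H–Et eclipsed, Br–H eclipsed; 2.6 + 2.0 + 1.8 = 6.4 kcal/mol.
E(C) − E(D) = 6.2 − 6.4 = -0.2 kcal/mol.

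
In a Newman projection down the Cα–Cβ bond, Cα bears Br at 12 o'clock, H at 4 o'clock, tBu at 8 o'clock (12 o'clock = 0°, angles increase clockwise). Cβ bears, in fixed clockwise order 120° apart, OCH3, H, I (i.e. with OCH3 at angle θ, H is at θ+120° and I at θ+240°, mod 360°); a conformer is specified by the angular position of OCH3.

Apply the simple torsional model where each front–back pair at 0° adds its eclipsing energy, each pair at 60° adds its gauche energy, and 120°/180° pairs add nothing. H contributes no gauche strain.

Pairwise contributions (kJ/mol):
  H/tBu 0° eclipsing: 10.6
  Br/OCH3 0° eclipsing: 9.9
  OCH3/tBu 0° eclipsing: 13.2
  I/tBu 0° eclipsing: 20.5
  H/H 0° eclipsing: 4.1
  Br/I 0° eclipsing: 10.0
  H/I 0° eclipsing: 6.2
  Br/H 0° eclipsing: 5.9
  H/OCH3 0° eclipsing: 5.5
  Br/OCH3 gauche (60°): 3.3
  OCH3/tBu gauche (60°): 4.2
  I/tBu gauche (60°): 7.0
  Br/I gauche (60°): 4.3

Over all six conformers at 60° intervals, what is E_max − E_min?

OCH3 at 0° (eclipsed): Br(0°)/OCH3(0°) eclipsed 9.9; H(120°)/H(120°) eclipsed 4.1; tBu(240°)/I(240°) eclipsed 20.5 → 34.5 kJ/mol.
OCH3 at 60° (staggered): Br(0°)/OCH3(60°) gauche 3.3; Br(0°)/I(300°) gauche 4.3; tBu(240°)/I(300°) gauche 7.0 → 14.6 kJ/mol.
OCH3 at 120° (eclipsed): Br(0°)/I(0°) eclipsed 10.0; H(120°)/OCH3(120°) eclipsed 5.5; tBu(240°)/H(240°) eclipsed 10.6 → 26.1 kJ/mol.
OCH3 at 180° (staggered): Br(0°)/I(60°) gauche 4.3; tBu(240°)/OCH3(180°) gauche 4.2 → 8.5 kJ/mol.
OCH3 at 240° (eclipsed): Br(0°)/H(0°) eclipsed 5.9; H(120°)/I(120°) eclipsed 6.2; tBu(240°)/OCH3(240°) eclipsed 13.2 → 25.3 kJ/mol.
OCH3 at 300° (staggered): Br(0°)/OCH3(300°) gauche 3.3; tBu(240°)/OCH3(300°) gauche 4.2; tBu(240°)/I(180°) gauche 7.0 → 14.5 kJ/mol.
Max at 0° (34.5 kJ/mol), min at 180° (8.5 kJ/mol); barrier = 26.0 kJ/mol.

26.0 kJ/mol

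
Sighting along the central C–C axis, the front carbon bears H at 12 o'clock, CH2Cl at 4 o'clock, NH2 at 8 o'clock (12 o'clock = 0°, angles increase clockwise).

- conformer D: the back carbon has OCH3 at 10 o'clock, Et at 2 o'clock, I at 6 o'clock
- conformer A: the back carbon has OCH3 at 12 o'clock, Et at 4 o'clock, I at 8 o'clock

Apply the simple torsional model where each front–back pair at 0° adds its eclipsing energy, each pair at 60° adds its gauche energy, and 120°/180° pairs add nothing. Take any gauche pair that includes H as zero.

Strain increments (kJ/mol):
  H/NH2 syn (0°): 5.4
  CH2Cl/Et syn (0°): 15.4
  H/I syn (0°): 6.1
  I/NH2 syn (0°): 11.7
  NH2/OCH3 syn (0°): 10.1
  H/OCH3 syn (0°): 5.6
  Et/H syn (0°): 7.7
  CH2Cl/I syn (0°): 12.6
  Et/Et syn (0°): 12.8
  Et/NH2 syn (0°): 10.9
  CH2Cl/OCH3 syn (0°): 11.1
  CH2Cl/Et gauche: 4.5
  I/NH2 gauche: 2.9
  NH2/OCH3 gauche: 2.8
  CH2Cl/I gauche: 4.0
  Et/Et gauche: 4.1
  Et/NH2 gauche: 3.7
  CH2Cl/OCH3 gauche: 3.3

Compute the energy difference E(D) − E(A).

D (staggered): CH2Cl(120°)/Et(60°) gauche 4.5; CH2Cl(120°)/I(180°) gauche 4.0; NH2(240°)/OCH3(300°) gauche 2.8; NH2(240°)/I(180°) gauche 2.9 → 14.2 kJ/mol.
A (eclipsed): H(0°)/OCH3(0°) eclipsed 5.6; CH2Cl(120°)/Et(120°) eclipsed 15.4; NH2(240°)/I(240°) eclipsed 11.7 → 32.7 kJ/mol.
E(D) − E(A) = 14.2 − 32.7 = -18.5 kJ/mol.

-18.5 kJ/mol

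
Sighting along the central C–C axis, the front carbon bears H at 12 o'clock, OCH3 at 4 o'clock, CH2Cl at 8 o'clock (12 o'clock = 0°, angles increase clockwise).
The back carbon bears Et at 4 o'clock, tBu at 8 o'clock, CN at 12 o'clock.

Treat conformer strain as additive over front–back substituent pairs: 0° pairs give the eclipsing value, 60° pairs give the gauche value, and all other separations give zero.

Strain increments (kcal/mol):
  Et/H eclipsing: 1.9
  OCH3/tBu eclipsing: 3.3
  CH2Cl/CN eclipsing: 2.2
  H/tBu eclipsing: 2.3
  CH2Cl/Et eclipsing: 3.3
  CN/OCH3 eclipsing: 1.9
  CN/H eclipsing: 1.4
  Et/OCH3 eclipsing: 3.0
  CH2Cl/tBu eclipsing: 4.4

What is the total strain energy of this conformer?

8.8 kcal/mol

This conformer (eclipsed): H(0°)/CN(0°) eclipsed 1.4; OCH3(120°)/Et(120°) eclipsed 3.0; CH2Cl(240°)/tBu(240°) eclipsed 4.4 → 8.8 kcal/mol.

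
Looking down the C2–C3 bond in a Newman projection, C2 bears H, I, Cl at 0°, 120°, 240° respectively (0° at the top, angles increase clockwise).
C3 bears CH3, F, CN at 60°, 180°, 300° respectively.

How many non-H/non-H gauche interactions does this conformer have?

4

Non-H gauche pairs: I(120°)/CH3(60°); I(120°)/F(180°); Cl(240°)/F(180°); Cl(240°)/CN(300°) — 4 interactions.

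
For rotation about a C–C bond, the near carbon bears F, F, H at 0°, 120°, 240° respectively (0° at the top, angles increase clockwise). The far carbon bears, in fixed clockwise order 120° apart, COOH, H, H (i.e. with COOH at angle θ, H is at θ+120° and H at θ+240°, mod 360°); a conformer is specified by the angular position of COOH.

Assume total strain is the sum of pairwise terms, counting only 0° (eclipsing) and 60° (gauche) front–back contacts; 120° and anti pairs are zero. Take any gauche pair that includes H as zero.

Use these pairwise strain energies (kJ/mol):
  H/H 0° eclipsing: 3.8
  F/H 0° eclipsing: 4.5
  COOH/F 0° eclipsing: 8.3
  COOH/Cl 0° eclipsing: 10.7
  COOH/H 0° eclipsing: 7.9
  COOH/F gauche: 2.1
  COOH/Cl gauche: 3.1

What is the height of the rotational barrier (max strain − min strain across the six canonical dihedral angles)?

14.8 kJ/mol

COOH at 0° (eclipsed): F–COOH eclipsed, F–H eclipsed, H–H eclipsed; 8.3 + 4.5 + 3.8 = 16.6 kJ/mol.
COOH at 60° (staggered): F–COOH gauche, F–COOH gauche; 2.1 + 2.1 = 4.2 kJ/mol.
COOH at 120° (eclipsed): F–H eclipsed, F–COOH eclipsed, H–H eclipsed; 4.5 + 8.3 + 3.8 = 16.6 kJ/mol.
COOH at 180° (staggered): F–COOH gauche; 2.1 = 2.1 kJ/mol.
COOH at 240° (eclipsed): F–H eclipsed, F–H eclipsed, H–COOH eclipsed; 4.5 + 4.5 + 7.9 = 16.9 kJ/mol.
COOH at 300° (staggered): F–COOH gauche; 2.1 = 2.1 kJ/mol.
Max at 240° (16.9 kJ/mol), min at 180° (2.1 kJ/mol); barrier = 14.8 kJ/mol.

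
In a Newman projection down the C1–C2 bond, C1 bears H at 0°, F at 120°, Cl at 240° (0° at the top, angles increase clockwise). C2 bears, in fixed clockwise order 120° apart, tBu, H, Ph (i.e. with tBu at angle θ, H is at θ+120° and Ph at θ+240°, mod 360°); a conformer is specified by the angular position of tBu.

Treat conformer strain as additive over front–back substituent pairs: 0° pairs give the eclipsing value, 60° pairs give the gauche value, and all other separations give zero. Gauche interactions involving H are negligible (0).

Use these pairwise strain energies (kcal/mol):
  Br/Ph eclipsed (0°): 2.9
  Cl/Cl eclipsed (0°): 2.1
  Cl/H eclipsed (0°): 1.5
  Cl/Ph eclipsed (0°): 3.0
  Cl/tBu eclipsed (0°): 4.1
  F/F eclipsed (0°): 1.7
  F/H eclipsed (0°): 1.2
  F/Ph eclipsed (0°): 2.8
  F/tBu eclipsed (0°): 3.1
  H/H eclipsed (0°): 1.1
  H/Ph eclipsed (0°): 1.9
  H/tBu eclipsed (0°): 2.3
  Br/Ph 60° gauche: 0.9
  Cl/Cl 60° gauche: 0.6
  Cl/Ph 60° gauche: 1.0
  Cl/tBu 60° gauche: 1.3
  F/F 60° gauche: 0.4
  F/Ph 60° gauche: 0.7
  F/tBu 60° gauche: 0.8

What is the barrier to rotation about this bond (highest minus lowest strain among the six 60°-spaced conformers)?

tBu at 0° (eclipsed): H–tBu eclipsed, F–H eclipsed, Cl–Ph eclipsed; 2.3 + 1.2 + 3.0 = 6.5 kcal/mol.
tBu at 60° (staggered): F–tBu gauche, Cl–Ph gauche; 0.8 + 1.0 = 1.8 kcal/mol.
tBu at 120° (eclipsed): H–Ph eclipsed, F–tBu eclipsed, Cl–H eclipsed; 1.9 + 3.1 + 1.5 = 6.5 kcal/mol.
tBu at 180° (staggered): F–tBu gauche, F–Ph gauche, Cl–tBu gauche; 0.8 + 0.7 + 1.3 = 2.8 kcal/mol.
tBu at 240° (eclipsed): H–H eclipsed, F–Ph eclipsed, Cl–tBu eclipsed; 1.1 + 2.8 + 4.1 = 8.0 kcal/mol.
tBu at 300° (staggered): F–Ph gauche, Cl–tBu gauche, Cl–Ph gauche; 0.7 + 1.3 + 1.0 = 3.0 kcal/mol.
Max at 240° (8.0 kcal/mol), min at 60° (1.8 kcal/mol); barrier = 6.2 kcal/mol.

6.2 kcal/mol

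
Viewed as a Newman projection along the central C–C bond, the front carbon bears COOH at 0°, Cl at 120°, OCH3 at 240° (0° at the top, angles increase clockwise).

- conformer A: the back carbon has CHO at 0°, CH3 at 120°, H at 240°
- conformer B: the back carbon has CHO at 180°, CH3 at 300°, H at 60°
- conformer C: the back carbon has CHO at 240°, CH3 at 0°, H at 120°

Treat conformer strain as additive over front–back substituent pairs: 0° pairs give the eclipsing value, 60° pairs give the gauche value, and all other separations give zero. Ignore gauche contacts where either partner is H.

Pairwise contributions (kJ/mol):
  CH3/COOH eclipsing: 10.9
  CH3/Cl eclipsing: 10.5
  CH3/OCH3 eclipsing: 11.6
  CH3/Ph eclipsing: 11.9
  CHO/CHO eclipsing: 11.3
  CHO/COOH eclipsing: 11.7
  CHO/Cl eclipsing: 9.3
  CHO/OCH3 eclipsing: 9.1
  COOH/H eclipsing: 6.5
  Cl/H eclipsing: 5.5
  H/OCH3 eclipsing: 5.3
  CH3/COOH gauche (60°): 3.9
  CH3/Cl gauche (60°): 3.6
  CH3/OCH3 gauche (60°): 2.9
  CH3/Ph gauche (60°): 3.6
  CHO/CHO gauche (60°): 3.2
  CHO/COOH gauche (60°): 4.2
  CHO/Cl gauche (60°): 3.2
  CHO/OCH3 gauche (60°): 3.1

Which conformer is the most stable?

A (eclipsed): COOH(0°)/CHO(0°) eclipsed 11.7; Cl(120°)/CH3(120°) eclipsed 10.5; OCH3(240°)/H(240°) eclipsed 5.3 → 27.5 kJ/mol.
B (staggered): COOH(0°)/CH3(300°) gauche 3.9; Cl(120°)/CHO(180°) gauche 3.2; OCH3(240°)/CHO(180°) gauche 3.1; OCH3(240°)/CH3(300°) gauche 2.9 → 13.1 kJ/mol.
C (eclipsed): COOH(0°)/CH3(0°) eclipsed 10.9; Cl(120°)/H(120°) eclipsed 5.5; OCH3(240°)/CHO(240°) eclipsed 9.1 → 25.5 kJ/mol.
B has the lowest total (13.1 kJ/mol).

B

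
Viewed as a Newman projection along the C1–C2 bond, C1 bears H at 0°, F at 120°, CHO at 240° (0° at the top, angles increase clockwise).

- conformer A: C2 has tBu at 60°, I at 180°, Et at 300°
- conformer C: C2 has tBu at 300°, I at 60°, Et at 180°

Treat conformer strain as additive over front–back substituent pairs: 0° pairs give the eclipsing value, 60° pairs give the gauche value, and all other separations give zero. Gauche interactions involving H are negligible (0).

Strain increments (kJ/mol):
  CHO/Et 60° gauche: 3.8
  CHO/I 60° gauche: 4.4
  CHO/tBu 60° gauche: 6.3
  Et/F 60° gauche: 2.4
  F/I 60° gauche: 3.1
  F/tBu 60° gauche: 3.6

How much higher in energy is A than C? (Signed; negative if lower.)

A (staggered): F–tBu gauche, F–I gauche, CHO–I gauche, CHO–Et gauche; 3.6 + 3.1 + 4.4 + 3.8 = 14.9 kJ/mol.
C (staggered): F–I gauche, F–Et gauche, CHO–tBu gauche, CHO–Et gauche; 3.1 + 2.4 + 6.3 + 3.8 = 15.6 kJ/mol.
E(A) − E(C) = 14.9 − 15.6 = -0.7 kJ/mol.

-0.7 kJ/mol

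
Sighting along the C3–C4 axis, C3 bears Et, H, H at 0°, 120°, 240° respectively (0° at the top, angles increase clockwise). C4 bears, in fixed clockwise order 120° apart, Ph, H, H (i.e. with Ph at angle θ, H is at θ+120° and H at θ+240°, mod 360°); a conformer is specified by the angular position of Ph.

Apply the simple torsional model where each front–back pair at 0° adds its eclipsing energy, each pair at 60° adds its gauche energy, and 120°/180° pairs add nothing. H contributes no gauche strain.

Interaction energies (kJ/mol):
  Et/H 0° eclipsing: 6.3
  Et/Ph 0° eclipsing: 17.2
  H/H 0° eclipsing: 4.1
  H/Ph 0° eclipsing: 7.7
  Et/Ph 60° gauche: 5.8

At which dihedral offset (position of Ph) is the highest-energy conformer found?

Ph at 0° (eclipsed): Et(0°)/Ph(0°) eclipsed 17.2; H(120°)/H(120°) eclipsed 4.1; H(240°)/H(240°) eclipsed 4.1 → 25.4 kJ/mol.
Ph at 60° (staggered): Et(0°)/Ph(60°) gauche 5.8 → 5.8 kJ/mol.
Ph at 120° (eclipsed): Et(0°)/H(0°) eclipsed 6.3; H(120°)/Ph(120°) eclipsed 7.7; H(240°)/H(240°) eclipsed 4.1 → 18.1 kJ/mol.
Ph at 180° (staggered): no non-H gauche contacts → 0.0 kJ/mol.
Ph at 240° (eclipsed): Et(0°)/H(0°) eclipsed 6.3; H(120°)/H(120°) eclipsed 4.1; H(240°)/Ph(240°) eclipsed 7.7 → 18.1 kJ/mol.
Ph at 300° (staggered): Et(0°)/Ph(300°) gauche 5.8 → 5.8 kJ/mol.
The maximum (25.4 kJ/mol) occurs with Ph at 0°.

0°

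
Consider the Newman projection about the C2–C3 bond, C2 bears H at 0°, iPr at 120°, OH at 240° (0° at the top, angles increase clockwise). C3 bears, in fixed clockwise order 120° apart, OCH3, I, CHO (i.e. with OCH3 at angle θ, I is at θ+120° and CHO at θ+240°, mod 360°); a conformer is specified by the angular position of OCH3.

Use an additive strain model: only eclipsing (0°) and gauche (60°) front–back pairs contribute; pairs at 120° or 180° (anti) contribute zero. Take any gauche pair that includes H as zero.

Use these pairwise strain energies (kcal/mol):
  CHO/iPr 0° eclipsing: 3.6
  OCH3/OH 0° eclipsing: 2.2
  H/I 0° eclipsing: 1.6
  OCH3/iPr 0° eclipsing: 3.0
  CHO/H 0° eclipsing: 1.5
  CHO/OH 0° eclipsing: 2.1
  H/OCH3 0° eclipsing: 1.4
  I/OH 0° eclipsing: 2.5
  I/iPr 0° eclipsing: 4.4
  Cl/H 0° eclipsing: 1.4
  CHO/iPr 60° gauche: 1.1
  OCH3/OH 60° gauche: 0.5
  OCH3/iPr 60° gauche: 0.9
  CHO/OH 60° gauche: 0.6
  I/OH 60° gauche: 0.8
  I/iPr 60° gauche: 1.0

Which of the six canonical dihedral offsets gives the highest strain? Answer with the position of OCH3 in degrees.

0°

OCH3 at 0° (eclipsed): H(0°)/OCH3(0°) eclipsed 1.4; iPr(120°)/I(120°) eclipsed 4.4; OH(240°)/CHO(240°) eclipsed 2.1 → 7.9 kcal/mol.
OCH3 at 60° (staggered): iPr(120°)/OCH3(60°) gauche 0.9; iPr(120°)/I(180°) gauche 1.0; OH(240°)/I(180°) gauche 0.8; OH(240°)/CHO(300°) gauche 0.6 → 3.3 kcal/mol.
OCH3 at 120° (eclipsed): H(0°)/CHO(0°) eclipsed 1.5; iPr(120°)/OCH3(120°) eclipsed 3.0; OH(240°)/I(240°) eclipsed 2.5 → 7.0 kcal/mol.
OCH3 at 180° (staggered): iPr(120°)/OCH3(180°) gauche 0.9; iPr(120°)/CHO(60°) gauche 1.1; OH(240°)/OCH3(180°) gauche 0.5; OH(240°)/I(300°) gauche 0.8 → 3.3 kcal/mol.
OCH3 at 240° (eclipsed): H(0°)/I(0°) eclipsed 1.6; iPr(120°)/CHO(120°) eclipsed 3.6; OH(240°)/OCH3(240°) eclipsed 2.2 → 7.4 kcal/mol.
OCH3 at 300° (staggered): iPr(120°)/I(60°) gauche 1.0; iPr(120°)/CHO(180°) gauche 1.1; OH(240°)/OCH3(300°) gauche 0.5; OH(240°)/CHO(180°) gauche 0.6 → 3.2 kcal/mol.
The maximum (7.9 kcal/mol) occurs with OCH3 at 0°.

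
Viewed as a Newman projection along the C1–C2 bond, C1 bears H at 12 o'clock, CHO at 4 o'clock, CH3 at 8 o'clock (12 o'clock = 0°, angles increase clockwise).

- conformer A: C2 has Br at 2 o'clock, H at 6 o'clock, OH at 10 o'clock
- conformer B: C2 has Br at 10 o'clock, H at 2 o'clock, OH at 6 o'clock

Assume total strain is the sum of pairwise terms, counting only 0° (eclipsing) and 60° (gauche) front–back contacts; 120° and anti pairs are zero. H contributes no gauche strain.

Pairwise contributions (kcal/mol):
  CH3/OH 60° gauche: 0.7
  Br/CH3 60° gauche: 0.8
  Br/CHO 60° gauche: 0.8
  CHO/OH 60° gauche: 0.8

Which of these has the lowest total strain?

A is staggered. CHO at 120° is gauche with Br at 60° (0.8); CH3 at 240° is gauche with OH at 300° (0.7). Total 1.5 kcal/mol.
B is staggered. CHO at 120° is gauche with OH at 180° (0.8); CH3 at 240° is gauche with Br at 300° (0.8); CH3 at 240° is gauche with OH at 180° (0.7). Total 2.3 kcal/mol.
A has the lowest total (1.5 kcal/mol).

A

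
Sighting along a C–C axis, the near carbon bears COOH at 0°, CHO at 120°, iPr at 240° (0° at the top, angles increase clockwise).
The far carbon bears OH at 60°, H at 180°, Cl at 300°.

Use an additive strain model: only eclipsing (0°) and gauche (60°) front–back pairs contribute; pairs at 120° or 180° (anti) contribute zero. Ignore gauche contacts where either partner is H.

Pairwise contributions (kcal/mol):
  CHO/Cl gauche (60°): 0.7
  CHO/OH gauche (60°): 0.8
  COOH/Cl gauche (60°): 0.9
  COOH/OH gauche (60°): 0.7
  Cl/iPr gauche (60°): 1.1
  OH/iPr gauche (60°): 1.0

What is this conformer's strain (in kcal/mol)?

This conformer (staggered): COOH(0°)/OH(60°) gauche 0.7; COOH(0°)/Cl(300°) gauche 0.9; CHO(120°)/OH(60°) gauche 0.8; iPr(240°)/Cl(300°) gauche 1.1 → 3.5 kcal/mol.

3.5 kcal/mol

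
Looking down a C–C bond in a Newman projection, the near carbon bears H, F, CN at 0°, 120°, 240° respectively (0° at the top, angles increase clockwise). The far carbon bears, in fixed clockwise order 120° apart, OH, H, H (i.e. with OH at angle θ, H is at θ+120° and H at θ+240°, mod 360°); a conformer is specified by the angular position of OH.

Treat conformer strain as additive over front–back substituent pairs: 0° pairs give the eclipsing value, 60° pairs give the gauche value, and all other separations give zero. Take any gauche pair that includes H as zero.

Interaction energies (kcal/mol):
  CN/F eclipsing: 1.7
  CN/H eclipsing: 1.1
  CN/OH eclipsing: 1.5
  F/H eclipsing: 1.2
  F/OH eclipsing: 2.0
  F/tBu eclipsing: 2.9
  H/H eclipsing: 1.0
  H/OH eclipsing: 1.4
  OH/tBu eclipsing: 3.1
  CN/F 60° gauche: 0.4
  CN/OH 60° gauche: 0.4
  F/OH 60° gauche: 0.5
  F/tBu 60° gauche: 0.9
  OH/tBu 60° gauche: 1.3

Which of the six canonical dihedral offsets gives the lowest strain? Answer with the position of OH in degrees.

300°

OH at 0° is eclipsed. H at 0° is eclipsed with OH at 0° (1.4); F at 120° is eclipsed with H at 120° (1.2); CN at 240° is eclipsed with H at 240° (1.1). Total 3.7 kcal/mol.
OH at 60° is staggered. F at 120° is gauche with OH at 60° (0.5). Total 0.5 kcal/mol.
OH at 120° is eclipsed. H at 0° is eclipsed with H at 0° (1.0); F at 120° is eclipsed with OH at 120° (2.0); CN at 240° is eclipsed with H at 240° (1.1). Total 4.1 kcal/mol.
OH at 180° is staggered. F at 120° is gauche with OH at 180° (0.5); CN at 240° is gauche with OH at 180° (0.4). Total 0.9 kcal/mol.
OH at 240° is eclipsed. H at 0° is eclipsed with H at 0° (1.0); F at 120° is eclipsed with H at 120° (1.2); CN at 240° is eclipsed with OH at 240° (1.5). Total 3.7 kcal/mol.
OH at 300° is staggered. CN at 240° is gauche with OH at 300° (0.4). Total 0.4 kcal/mol.
The minimum (0.4 kcal/mol) occurs with OH at 300°.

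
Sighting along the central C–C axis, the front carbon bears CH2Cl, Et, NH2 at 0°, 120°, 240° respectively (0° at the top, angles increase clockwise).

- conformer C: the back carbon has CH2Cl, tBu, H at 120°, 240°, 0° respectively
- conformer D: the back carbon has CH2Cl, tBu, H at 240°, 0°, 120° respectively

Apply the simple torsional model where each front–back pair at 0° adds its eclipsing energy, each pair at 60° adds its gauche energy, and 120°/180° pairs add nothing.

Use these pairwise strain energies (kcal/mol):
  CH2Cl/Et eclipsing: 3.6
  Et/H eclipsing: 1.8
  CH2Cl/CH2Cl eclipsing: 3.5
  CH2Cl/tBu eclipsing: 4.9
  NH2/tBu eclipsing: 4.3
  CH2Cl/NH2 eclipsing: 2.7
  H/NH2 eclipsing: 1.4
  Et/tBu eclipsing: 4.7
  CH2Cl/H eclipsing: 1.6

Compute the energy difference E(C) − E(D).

+0.1 kcal/mol

C is eclipsed. CH2Cl at 0° is eclipsed with H at 0° (1.6); Et at 120° is eclipsed with CH2Cl at 120° (3.6); NH2 at 240° is eclipsed with tBu at 240° (4.3). Total 9.5 kcal/mol.
D is eclipsed. CH2Cl at 0° is eclipsed with tBu at 0° (4.9); Et at 120° is eclipsed with H at 120° (1.8); NH2 at 240° is eclipsed with CH2Cl at 240° (2.7). Total 9.4 kcal/mol.
E(C) − E(D) = 9.5 − 9.4 = +0.1 kcal/mol.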